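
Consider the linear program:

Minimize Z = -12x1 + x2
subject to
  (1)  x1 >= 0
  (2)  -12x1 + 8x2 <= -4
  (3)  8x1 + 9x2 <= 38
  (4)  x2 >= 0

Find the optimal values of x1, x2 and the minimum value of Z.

x1 = 19/4, x2 = 0, minimum Z = -57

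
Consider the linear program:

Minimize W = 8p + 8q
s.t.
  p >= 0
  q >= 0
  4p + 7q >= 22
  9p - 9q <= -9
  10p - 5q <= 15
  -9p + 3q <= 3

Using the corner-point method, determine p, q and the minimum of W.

p = 3/5, q = 14/5, minimum W = 136/5

Feasible corners and W = 8p + 8q:
  (15/11, 26/11) → W = 328/11
  (3/5, 14/5) → W = 136/5
  (4, 5) → W = 72
The feasible region is unbounded (it extends along (1, 2), (1, 3)), but W strictly increases along every unbounded feasible direction, so there is no improving ray and the minimum is attained at a vertex.

The optimum lies where 4p + 7q = 22 and -9p + 3q = 3.
Solving simultaneously gives p = 3/5, q = 14/5.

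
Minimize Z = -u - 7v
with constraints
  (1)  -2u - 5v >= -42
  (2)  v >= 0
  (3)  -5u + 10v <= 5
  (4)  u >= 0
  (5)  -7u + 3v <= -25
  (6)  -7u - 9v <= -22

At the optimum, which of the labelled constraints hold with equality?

Feasible corners and Z = -u - 7v:
  (21, 0) → Z = -21
  (79/9, 44/9) → Z = -43
  (25/7, 0) → Z = -25/7
  (53/11, 32/11) → Z = -277/11

The minimum is at (79/9, 44/9). Substituting into each constraint, equality holds for (1) and (3); the remaining constraints have slack.

(1) and (3)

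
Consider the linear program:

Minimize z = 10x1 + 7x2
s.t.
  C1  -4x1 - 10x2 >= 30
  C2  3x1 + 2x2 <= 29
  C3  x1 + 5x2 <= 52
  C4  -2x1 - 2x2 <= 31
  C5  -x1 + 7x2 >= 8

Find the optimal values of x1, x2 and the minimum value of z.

At the optimal vertex, -4x1 - 10x2 = 30 and -2x1 - 2x2 = 31.
Solving simultaneously gives x1 = -125/6, x2 = 16/3.

x1 = -125/6, x2 = 16/3, minimum z = -171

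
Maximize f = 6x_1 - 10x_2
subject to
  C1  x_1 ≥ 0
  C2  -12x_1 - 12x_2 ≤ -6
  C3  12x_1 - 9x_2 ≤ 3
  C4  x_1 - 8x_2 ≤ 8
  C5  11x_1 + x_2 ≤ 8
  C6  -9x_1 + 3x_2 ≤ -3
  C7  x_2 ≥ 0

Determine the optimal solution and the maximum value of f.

The optimum lies where 12x_1 - 9x_2 = 3 and -9x_1 + 3x_2 = -3.
Solving simultaneously gives x_1 = 2/5, x_2 = 1/5.

x_1 = 2/5, x_2 = 1/5, maximum f = 2/5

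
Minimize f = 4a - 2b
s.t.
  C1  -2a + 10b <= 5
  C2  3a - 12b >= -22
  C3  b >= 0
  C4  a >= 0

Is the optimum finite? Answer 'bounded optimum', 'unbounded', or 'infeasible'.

Vertices and f = 4a - 2b:
  (0, 1/2) → f = -1
  (0, 0) → f = 0
The feasible region has finitely many vertices and no improving ray; the minimum is -1 at (0, 1/2).

bounded optimum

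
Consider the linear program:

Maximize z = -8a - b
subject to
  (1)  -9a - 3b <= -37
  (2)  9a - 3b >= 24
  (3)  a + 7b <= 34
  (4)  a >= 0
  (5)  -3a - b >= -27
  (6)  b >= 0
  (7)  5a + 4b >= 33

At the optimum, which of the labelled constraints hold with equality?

(2) and (7)

Corner points and z = -8a - b:
  (45/11, 47/11) → z = -37
  (65/17, 59/17) → z = -579/17
  (31/4, 15/4) → z = -263/4
  (9, 0) → z = -72
  (33/5, 0) → z = -264/5

The maximum is at (65/17, 59/17). Substituting into each constraint, equality holds for (2) and (7); the remaining constraints have slack.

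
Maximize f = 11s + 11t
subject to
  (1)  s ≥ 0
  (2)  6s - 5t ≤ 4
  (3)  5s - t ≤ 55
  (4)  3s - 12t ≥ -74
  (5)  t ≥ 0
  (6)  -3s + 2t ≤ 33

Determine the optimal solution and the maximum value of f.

s = 22/3, t = 8, maximum f = 506/3

Vertices and f = 11s + 11t:
  (0, 37/6) → f = 407/6
  (0, 0) → f = 0
  (22/3, 8) → f = 506/3
  (2/3, 0) → f = 22/3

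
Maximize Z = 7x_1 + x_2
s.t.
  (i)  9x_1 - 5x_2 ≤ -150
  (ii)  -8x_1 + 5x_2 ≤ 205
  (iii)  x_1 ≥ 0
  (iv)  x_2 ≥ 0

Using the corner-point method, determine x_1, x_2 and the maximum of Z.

Vertices and Z = 7x_1 + x_2:
  (55, 129) → Z = 514
  (0, 30) → Z = 30
  (0, 41) → Z = 41

At the optimal vertex, 9x_1 - 5x_2 = -150 and -8x_1 + 5x_2 = 205.
Solving simultaneously gives x_1 = 55, x_2 = 129.

x_1 = 55, x_2 = 129, maximum Z = 514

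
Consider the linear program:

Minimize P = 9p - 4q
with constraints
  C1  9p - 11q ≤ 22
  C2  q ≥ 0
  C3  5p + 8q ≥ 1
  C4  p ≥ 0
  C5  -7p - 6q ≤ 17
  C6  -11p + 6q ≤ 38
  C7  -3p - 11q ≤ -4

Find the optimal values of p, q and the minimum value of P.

p = 0, q = 19/3, minimum P = -76/3

Vertices and P = 9p - 4q:
  (22/9, 0) → P = 22
  (4/3, 0) → P = 12
  (0, 19/3) → P = -76/3
  (0, 4/11) → P = -16/11
The feasible region is unbounded (it extends along (6, 11), (11, 9)), but P strictly increases along every unbounded feasible direction, so there is no improving ray and the minimum is attained at a vertex.

At the optimal vertex, p = 0 and -11p + 6q = 38.
Solving simultaneously gives p = 0, q = 19/3.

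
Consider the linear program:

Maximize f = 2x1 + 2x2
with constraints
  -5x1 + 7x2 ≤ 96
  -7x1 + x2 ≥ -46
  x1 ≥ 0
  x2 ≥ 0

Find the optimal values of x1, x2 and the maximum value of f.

x1 = 19/2, x2 = 41/2, maximum f = 60

Extreme points and f = 2x1 + 2x2:
  (19/2, 41/2) → f = 60
  (0, 96/7) → f = 192/7
  (46/7, 0) → f = 92/7
  (0, 0) → f = 0

The optimum lies where -5x1 + 7x2 = 96 and -7x1 + x2 = -46.
Solving simultaneously gives x1 = 19/2, x2 = 41/2.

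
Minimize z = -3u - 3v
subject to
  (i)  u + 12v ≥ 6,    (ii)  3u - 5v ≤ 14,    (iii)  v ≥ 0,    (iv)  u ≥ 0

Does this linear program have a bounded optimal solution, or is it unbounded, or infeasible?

From the feasible point (198/41, 4/41), moving in the direction (0, 1) keeps every constraint satisfied while z decreases without bound.

unbounded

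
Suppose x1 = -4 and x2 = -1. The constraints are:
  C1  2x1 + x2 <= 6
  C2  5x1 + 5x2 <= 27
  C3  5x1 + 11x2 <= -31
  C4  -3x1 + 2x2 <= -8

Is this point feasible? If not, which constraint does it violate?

not feasible — violates C4

Constraint C4: -3x1 + 2x2 = 10, which is not ≤ -8. All other constraints are satisfied.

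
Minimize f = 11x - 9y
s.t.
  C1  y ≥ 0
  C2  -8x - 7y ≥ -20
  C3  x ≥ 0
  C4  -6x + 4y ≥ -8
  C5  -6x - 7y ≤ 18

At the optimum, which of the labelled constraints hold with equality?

C2 and C3

Vertices and f = 11x - 9y:
  (0, 0) → f = 0
  (4/3, 0) → f = 44/3
  (0, 20/7) → f = -180/7
  (68/37, 28/37) → f = 496/37

The minimum is at (0, 20/7). Substituting into each constraint, equality holds for C2 and C3; the remaining constraints have slack.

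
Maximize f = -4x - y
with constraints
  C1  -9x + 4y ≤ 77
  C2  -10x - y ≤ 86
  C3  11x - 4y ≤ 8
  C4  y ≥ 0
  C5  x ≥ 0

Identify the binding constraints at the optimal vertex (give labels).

Extreme points and f = -4x - y:
  (85/2, 919/8) → f = -2279/8
  (0, 77/4) → f = -77/4
  (8/11, 0) → f = -32/11
  (0, 0) → f = 0

The maximum is at (0, 0). Substituting into each constraint, equality holds for C4 and C5; the remaining constraints have slack.

C4 and C5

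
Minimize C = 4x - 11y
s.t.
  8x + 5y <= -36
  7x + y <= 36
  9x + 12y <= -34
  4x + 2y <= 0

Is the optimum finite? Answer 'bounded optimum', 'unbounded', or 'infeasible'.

unbounded

From the feasible point (8, -20), moving in the direction (-12, 9) keeps every constraint satisfied while C decreases without bound.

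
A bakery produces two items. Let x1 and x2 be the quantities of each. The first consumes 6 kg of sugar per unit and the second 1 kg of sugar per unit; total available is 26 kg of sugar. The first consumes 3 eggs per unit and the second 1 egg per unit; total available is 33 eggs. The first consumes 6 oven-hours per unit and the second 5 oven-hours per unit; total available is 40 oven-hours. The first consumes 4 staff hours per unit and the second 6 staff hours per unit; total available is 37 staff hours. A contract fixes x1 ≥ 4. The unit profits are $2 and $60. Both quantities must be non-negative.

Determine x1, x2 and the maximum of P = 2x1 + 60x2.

Corner points and P = 2x1 + 60x2:
  (13/3, 0) → P = 26/3
  (4, 0) → P = 8
  (4, 2) → P = 128

The optimum lies where 6x1 + x2 = 26 and x1 = 4.
Solving simultaneously gives x1 = 4, x2 = 2.

x1 = 4, x2 = 2, maximum P = 128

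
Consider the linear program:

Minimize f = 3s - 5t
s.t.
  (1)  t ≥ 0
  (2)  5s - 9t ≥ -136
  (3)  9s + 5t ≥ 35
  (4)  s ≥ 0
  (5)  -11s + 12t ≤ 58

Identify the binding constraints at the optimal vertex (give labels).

(2) and (5)

Corner points and f = 3s - 5t:
  (35/9, 0) → f = 35/3
  (370/13, 402/13) → f = -900/13
  (130/163, 907/163) → f = -4145/163
The feasible region is unbounded (it extends along (9, 5), (1, 0)), but f strictly increases along every unbounded feasible direction, so there is no improving ray and the minimum is attained at a vertex.

The minimum is at (370/13, 402/13). Substituting into each constraint, equality holds for (2) and (5); the remaining constraints have slack.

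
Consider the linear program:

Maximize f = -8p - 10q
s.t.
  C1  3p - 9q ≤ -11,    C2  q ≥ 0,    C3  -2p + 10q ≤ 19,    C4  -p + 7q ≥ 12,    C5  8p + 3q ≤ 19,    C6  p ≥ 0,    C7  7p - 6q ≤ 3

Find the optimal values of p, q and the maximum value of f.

Extreme points and f = -8p - 10q:
  (133/86, 95/43) → f = -1482/43
  (0, 19/10) → f = -19
  (97/59, 115/59) → f = -1926/59
  (0, 12/7) → f = -120/7

The optimum lies where -p + 7q = 12 and p = 0.
Solving simultaneously gives p = 0, q = 12/7.

p = 0, q = 12/7, maximum f = -120/7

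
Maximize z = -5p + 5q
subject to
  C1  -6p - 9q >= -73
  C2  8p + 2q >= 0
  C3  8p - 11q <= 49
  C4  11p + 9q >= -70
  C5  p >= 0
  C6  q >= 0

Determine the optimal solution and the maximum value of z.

Corner points and z = -5p + 5q:
  (622/69, 145/69) → z = -795/23
  (0, 73/9) → z = 365/9
  (0, 0) → z = 0
  (49/8, 0) → z = -245/8

p = 0, q = 73/9, maximum z = 365/9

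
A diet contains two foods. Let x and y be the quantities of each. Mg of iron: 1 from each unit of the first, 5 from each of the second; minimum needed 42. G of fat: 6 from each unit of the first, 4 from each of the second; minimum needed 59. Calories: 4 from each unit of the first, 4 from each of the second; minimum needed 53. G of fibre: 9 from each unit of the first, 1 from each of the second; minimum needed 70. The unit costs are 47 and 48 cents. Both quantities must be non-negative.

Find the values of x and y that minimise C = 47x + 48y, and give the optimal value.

x = 7, y = 7, minimum C = 665

Feasible corners and C = 47x + 48y:
  (0, 70) → C = 3360
  (42, 0) → C = 1974
  (7, 7) → C = 665
The feasible region is unbounded (it extends along (0, 1), (1, 0)), but C strictly increases along every unbounded feasible direction, so there is no improving ray and the minimum is attained at a vertex.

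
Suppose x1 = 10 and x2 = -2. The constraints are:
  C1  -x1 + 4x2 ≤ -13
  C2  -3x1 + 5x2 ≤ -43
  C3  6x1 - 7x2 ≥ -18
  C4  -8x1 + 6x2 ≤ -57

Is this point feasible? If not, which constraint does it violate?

Constraint C2: -3x1 + 5x2 = -40, which is not ≤ -43. All other constraints are satisfied.

not feasible — violates C2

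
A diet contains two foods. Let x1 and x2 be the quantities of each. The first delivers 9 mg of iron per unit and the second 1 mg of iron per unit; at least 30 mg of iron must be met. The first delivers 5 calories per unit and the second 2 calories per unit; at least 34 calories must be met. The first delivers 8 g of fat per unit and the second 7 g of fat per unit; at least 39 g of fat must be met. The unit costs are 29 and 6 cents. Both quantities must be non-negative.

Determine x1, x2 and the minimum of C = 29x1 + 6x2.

Extreme points and C = 29x1 + 6x2:
  (0, 30) → C = 180
  (34/5, 0) → C = 986/5
  (2, 12) → C = 130
The feasible region is unbounded (it extends along (0, 1), (1, 0)), but C strictly increases along every unbounded feasible direction, so there is no improving ray and the minimum is attained at a vertex.

The optimum lies where 9x1 + x2 = 30 and 5x1 + 2x2 = 34.
Solving simultaneously gives x1 = 2, x2 = 12.

x1 = 2, x2 = 12, minimum C = 130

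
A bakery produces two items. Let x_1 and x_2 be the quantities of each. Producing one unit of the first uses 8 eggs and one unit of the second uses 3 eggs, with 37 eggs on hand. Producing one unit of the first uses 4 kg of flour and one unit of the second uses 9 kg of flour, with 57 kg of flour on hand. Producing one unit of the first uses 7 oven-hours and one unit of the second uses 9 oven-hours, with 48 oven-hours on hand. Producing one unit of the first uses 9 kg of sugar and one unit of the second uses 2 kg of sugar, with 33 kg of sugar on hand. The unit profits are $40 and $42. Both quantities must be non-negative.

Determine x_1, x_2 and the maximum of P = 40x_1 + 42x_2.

x_1 = 3, x_2 = 3, maximum P = 246

Corner points and P = 40x_1 + 42x_2:
  (0, 0) → P = 0
  (0, 16/3) → P = 224
  (11/3, 0) → P = 440/3
  (3, 3) → P = 246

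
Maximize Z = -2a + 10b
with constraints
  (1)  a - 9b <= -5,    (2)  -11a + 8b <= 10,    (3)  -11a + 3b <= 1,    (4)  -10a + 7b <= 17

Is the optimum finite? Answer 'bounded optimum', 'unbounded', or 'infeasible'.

From the feasible point (1/16, 9/16), moving in the direction (8, 11) keeps every constraint satisfied while Z increases without bound.

unbounded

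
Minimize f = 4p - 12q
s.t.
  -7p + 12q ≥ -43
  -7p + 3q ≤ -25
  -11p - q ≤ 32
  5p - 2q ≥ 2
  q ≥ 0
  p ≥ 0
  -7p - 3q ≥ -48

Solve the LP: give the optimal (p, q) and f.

Extreme points and f = 4p - 12q:
  (43/7, 0) → f = 172/7
  (47/7, 1/3) → f = 160/7
  (25/7, 0) → f = 100/7
  (73/14, 23/6) → f = -176/7

The optimum lies where -7p + 3q = -25 and -7p - 3q = -48.
Solving simultaneously gives p = 73/14, q = 23/6.

p = 73/14, q = 23/6, minimum f = -176/7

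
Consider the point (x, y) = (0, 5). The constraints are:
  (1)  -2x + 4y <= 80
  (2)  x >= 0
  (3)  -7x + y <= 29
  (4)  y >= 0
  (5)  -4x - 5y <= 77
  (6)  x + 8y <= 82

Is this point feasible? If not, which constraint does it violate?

feasible

(1): 20 ≤ 80 ✓
(2): 0 ≥ 0 ✓
(3): 5 ≤ 29 ✓
(4): 5 ≥ 0 ✓
(5): -25 ≤ 77 ✓
(6): 40 ≤ 82 ✓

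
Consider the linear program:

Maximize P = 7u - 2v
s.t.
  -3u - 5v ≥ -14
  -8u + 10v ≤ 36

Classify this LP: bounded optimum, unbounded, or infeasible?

unbounded

From the feasible point (-4/7, 22/7), moving in the direction (5, -3) keeps every constraint satisfied while P increases without bound.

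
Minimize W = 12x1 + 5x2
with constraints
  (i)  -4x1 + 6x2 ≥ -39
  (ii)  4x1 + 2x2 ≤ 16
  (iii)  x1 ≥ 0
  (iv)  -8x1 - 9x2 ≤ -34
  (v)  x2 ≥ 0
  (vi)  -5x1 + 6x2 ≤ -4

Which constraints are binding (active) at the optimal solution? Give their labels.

(iv) and (vi)

Feasible corners and W = 12x1 + 5x2:
  (19/5, 2/5) → W = 238/5
  (52/17, 32/17) → W = 784/17
  (80/31, 46/31) → W = 1190/31

The minimum is at (80/31, 46/31). Substituting into each constraint, equality holds for (iv) and (vi); the remaining constraints have slack.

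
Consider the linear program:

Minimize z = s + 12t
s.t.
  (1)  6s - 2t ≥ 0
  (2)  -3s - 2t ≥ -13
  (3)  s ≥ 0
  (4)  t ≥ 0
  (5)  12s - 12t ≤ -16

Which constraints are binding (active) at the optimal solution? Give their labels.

Vertices and z = s + 12t:
  (13/9, 13/3) → z = 481/9
  (2/3, 2) → z = 74/3
  (31/15, 17/5) → z = 643/15

The minimum is at (2/3, 2). Substituting into each constraint, equality holds for (1) and (5); the remaining constraints have slack.

(1) and (5)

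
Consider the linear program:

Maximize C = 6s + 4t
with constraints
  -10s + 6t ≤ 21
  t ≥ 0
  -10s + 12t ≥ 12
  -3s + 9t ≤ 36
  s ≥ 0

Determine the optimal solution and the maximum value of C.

s = 6, t = 6, maximum C = 60

Corner points and C = 6s + 4t:
  (3/8, 33/8) → C = 75/4
  (0, 7/2) → C = 14
  (6, 6) → C = 60
  (0, 1) → C = 4

At the optimal vertex, -10s + 12t = 12 and -3s + 9t = 36.
Solving simultaneously gives s = 6, t = 6.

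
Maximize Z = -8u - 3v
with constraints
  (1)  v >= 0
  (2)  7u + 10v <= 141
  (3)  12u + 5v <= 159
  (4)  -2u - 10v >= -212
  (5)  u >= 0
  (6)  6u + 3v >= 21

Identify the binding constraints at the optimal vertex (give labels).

(5) and (6)

Vertices and Z = -8u - 3v:
  (53/4, 0) → Z = -106
  (7/2, 0) → Z = -28
  (177/17, 579/85) → Z = -8817/85
  (0, 141/10) → Z = -423/10
  (0, 7) → Z = -21

The maximum is at (0, 7). Substituting into each constraint, equality holds for (5) and (6); the remaining constraints have slack.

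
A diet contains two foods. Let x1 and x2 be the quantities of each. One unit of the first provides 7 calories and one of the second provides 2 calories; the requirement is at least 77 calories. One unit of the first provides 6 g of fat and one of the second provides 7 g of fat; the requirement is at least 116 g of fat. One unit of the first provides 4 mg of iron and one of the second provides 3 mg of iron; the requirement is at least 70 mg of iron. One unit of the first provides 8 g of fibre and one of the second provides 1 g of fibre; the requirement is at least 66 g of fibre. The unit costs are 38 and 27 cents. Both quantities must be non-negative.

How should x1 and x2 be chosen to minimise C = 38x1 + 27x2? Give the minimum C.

x1 = 7, x2 = 14, minimum C = 644

The feasible region is unbounded (it extends along (0, 1), (1, 0)), but C strictly increases along every unbounded feasible direction, so there is no improving ray and the minimum is attained at a vertex.

The optimum lies where 7x1 + 2x2 = 77 and 4x1 + 3x2 = 70.
Solving simultaneously gives x1 = 7, x2 = 14.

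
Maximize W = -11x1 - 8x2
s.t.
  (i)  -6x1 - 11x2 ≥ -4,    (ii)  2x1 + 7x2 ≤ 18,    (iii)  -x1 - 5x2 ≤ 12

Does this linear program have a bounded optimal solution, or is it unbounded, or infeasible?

unbounded

From the feasible point (-17/2, 5), moving in the direction (-5, 1) keeps every constraint satisfied while W increases without bound.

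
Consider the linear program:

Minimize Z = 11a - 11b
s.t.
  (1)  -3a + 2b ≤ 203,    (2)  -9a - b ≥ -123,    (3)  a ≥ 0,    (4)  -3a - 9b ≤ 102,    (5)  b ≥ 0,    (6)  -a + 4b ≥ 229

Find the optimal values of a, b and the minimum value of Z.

a = 43/21, b = 732/7, minimum Z = -23683/21

Extreme points and Z = 11a - 11b:
  (43/21, 732/7) → Z = -23683/21
  (0, 203/2) → Z = -2233/2
  (263/37, 2184/37) → Z = -21131/37
  (0, 229/4) → Z = -2519/4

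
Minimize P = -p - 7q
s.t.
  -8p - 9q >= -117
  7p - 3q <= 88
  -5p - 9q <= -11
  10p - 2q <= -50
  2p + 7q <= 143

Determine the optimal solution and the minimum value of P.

p = -1210/17, q = 693/17, minimum P = -3641/17

Extreme points and P = -p - 7q:
  (-108/53, 785/53) → P = -5387/53
  (-234/19, 455/19) → P = -2951/19
  (-107/25, 18/5) → P = -523/25
  (-1210/17, 693/17) → P = -3641/17

The binding constraints are -5p - 9q = -11 and 2p + 7q = 143.
Solving simultaneously gives p = -1210/17, q = 693/17.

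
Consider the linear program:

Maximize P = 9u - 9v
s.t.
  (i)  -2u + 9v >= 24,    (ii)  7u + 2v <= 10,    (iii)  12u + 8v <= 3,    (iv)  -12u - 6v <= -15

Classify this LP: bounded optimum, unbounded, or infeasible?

infeasible

The boundaries -2u + 9v = 24 and 7u + 2v = 10 meet at (42/67, 188/67), but that point violates 12u + 8v ≤ 3. Every candidate vertex is excluded by some other constraint, so the feasible region is empty.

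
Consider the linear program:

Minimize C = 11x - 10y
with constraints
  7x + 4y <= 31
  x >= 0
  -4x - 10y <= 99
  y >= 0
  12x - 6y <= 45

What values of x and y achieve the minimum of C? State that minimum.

Extreme points and C = 11x - 10y:
  (0, 31/4) → C = -155/2
  (61/15, 19/30) → C = 192/5
  (0, 0) → C = 0
  (15/4, 0) → C = 165/4

x = 0, y = 31/4, minimum C = -155/2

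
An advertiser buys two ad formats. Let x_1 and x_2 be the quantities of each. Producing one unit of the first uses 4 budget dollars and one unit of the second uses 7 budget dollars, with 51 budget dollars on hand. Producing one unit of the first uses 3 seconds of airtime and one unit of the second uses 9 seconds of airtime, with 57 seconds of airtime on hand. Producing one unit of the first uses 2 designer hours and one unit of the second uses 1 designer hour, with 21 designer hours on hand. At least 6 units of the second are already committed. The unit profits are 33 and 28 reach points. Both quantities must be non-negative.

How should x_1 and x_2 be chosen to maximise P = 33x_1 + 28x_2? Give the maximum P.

Feasible corners and P = 33x_1 + 28x_2:
  (0, 19/3) → P = 532/3
  (0, 6) → P = 168
  (1, 6) → P = 201

The binding constraints are 3x_1 + 9x_2 = 57 and x_2 = 6.
Solving simultaneously gives x_1 = 1, x_2 = 6.

x_1 = 1, x_2 = 6, maximum P = 201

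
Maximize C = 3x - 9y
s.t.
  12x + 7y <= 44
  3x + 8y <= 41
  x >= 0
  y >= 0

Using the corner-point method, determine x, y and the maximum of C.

x = 11/3, y = 0, maximum C = 11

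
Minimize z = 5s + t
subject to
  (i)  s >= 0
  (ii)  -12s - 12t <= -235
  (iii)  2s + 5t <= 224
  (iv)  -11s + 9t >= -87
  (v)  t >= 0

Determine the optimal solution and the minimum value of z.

Vertices and z = 5s + t:
  (0, 235/12) → z = 235/12
  (0, 224/5) → z = 224/5
  (1053/80, 1541/240) → z = 2167/30
  (2451/73, 2290/73) → z = 14545/73

The optimum lies where s = 0 and -12s - 12t = -235.
Solving simultaneously gives s = 0, t = 235/12.

s = 0, t = 235/12, minimum z = 235/12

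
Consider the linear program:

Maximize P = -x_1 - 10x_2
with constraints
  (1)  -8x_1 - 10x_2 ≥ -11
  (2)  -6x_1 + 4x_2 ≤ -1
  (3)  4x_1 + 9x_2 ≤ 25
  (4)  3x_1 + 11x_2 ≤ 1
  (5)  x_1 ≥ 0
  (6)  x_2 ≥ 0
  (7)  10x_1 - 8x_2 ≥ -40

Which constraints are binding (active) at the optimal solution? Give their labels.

(2) and (6)

Feasible corners and P = -x_1 - 10x_2:
  (5/26, 1/26) → P = -15/26
  (1/6, 0) → P = -1/6
  (1/3, 0) → P = -1/3

The maximum is at (1/6, 0). Substituting into each constraint, equality holds for (2) and (6); the remaining constraints have slack.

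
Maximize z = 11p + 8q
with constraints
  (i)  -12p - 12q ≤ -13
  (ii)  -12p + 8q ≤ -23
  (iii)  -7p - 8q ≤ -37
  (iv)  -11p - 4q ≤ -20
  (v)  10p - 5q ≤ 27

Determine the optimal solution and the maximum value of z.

Vertices and z = 11p + 8q:
  (60/19, 283/152) → z = 943/19
  (101/20, 47/10) → z = 1863/20
  (401/115, 181/115) → z = 5859/115

p = 101/20, q = 47/10, maximum z = 1863/20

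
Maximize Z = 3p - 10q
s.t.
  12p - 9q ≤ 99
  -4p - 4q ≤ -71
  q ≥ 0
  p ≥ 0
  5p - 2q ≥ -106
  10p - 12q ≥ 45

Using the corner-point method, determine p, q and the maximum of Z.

Vertices and Z = 3p - 10q:
  (345/28, 38/7) → Z = -485/28
  (29/2, 25/3) → Z = -239/6
  (129/11, 265/44) → Z = -551/22

The optimum lies where 12p - 9q = 99 and -4p - 4q = -71.
Solving simultaneously gives p = 345/28, q = 38/7.

p = 345/28, q = 38/7, maximum Z = -485/28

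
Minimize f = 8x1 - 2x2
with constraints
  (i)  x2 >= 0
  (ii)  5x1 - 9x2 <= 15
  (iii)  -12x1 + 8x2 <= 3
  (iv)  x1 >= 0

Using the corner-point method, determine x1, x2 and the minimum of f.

Feasible corners and f = 8x1 - 2x2:
  (3, 0) → f = 24
  (0, 0) → f = 0
  (0, 3/8) → f = -3/4
The feasible region is unbounded (it extends along (9, 5), (2, 3)), but f strictly increases along every unbounded feasible direction, so there is no improving ray and the minimum is attained at a vertex.

x1 = 0, x2 = 3/8, minimum f = -3/4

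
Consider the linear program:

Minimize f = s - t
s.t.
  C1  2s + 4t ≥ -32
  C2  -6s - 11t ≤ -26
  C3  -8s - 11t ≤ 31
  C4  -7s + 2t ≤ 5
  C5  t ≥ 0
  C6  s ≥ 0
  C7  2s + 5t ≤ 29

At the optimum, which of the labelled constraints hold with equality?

Vertices and f = s - t:
  (13/3, 0) → f = 13/3
  (0, 26/11) → f = -26/11
  (0, 5/2) → f = -5/2
  (11/13, 71/13) → f = -60/13
  (29/2, 0) → f = 29/2

The minimum is at (11/13, 71/13). Substituting into each constraint, equality holds for C4 and C7; the remaining constraints have slack.

C4 and C7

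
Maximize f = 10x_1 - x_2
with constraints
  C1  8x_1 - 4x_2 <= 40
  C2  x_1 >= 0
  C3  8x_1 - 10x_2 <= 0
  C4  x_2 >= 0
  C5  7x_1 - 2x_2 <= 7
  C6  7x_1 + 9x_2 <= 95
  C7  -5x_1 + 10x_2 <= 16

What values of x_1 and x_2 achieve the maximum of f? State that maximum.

x_1 = 17/10, x_2 = 49/20, maximum f = 291/20

Extreme points and f = 10x_1 - x_2:
  (0, 0) → f = 0
  (0, 8/5) → f = -8/5
  (35/27, 28/27) → f = 322/27
  (17/10, 49/20) → f = 291/20

At the optimal vertex, 7x_1 - 2x_2 = 7 and -5x_1 + 10x_2 = 16.
Solving simultaneously gives x_1 = 17/10, x_2 = 49/20.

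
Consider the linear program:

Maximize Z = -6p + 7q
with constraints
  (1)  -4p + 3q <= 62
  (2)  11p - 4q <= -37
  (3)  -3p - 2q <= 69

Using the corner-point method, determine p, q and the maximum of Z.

p = 137/17, q = 534/17, maximum Z = 2916/17

Feasible corners and Z = -6p + 7q:
  (137/17, 534/17) → Z = 2916/17
  (-331/17, -90/17) → Z = 1356/17
  (-175/17, -324/17) → Z = -1218/17

The optimum lies where -4p + 3q = 62 and 11p - 4q = -37.
Solving simultaneously gives p = 137/17, q = 534/17.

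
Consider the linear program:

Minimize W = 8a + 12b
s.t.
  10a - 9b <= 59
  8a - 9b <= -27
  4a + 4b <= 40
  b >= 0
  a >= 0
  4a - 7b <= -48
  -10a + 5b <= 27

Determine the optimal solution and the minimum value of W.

a = 51/50, b = 186/25, minimum W = 2436/25

Corner points and W = 8a + 12b:
  (2, 8) → W = 112
  (23/15, 127/15) → W = 1708/15
  (51/50, 186/25) → W = 2436/25

The optimum lies where 4a - 7b = -48 and -10a + 5b = 27.
Solving simultaneously gives a = 51/50, b = 186/25.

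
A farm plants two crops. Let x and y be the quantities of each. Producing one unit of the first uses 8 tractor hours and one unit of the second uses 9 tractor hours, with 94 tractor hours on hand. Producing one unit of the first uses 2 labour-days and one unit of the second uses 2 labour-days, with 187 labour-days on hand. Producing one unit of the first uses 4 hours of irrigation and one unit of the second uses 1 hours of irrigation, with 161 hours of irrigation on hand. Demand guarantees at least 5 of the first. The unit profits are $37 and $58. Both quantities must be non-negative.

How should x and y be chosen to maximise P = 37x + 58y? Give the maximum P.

x = 5, y = 6, maximum P = 533

Corner points and P = 37x + 58y:
  (47/4, 0) → P = 1739/4
  (5, 0) → P = 185
  (5, 6) → P = 533

The optimum lies where 8x + 9y = 94 and x = 5.
Solving simultaneously gives x = 5, y = 6.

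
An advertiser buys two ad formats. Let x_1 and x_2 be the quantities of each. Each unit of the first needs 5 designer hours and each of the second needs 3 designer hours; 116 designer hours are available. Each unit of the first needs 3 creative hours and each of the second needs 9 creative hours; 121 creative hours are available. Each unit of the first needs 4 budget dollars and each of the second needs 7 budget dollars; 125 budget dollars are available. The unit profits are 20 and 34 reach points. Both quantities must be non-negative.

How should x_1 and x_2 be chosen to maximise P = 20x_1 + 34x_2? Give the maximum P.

Corner points and P = 20x_1 + 34x_2:
  (0, 0) → P = 0
  (0, 121/9) → P = 4114/9
  (116/5, 0) → P = 464
  (19, 7) → P = 618
  (278/15, 109/15) → P = 9266/15

x_1 = 19, x_2 = 7, maximum P = 618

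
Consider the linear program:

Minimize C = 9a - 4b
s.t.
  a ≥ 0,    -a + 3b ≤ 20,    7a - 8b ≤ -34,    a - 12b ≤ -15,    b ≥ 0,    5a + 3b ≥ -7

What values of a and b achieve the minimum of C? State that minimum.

a = 0, b = 20/3, minimum C = -80/3

Corner points and C = 9a - 4b:
  (0, 20/3) → C = -80/3
  (0, 17/4) → C = -17
  (58/13, 106/13) → C = 98/13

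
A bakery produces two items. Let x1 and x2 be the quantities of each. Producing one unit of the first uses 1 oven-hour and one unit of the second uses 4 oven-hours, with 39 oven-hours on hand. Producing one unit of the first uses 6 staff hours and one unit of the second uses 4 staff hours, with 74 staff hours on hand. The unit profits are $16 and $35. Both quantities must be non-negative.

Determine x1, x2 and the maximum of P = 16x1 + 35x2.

Corner points and P = 16x1 + 35x2:
  (0, 0) → P = 0
  (0, 39/4) → P = 1365/4
  (37/3, 0) → P = 592/3
  (7, 8) → P = 392

x1 = 7, x2 = 8, maximum P = 392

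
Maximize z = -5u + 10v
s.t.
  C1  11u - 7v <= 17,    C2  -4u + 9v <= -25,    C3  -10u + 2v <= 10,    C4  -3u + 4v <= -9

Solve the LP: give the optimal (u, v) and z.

u = -70/41, v = -145/41, maximum z = -1100/41

Corner points and z = -5u + 10v:
  (-22/71, -207/71) → z = -1960/71
  (-13/6, -35/6) → z = -95/2
  (-70/41, -145/41) → z = -1100/41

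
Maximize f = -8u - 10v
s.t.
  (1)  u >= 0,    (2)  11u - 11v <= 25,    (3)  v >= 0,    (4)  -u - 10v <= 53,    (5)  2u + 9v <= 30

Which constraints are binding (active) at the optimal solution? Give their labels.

(1) and (3)

Vertices and f = -8u - 10v:
  (0, 0) → f = 0
  (0, 10/3) → f = -100/3
  (25/11, 0) → f = -200/11
  (555/121, 280/121) → f = -7240/121

The maximum is at (0, 0). Substituting into each constraint, equality holds for (1) and (3); the remaining constraints have slack.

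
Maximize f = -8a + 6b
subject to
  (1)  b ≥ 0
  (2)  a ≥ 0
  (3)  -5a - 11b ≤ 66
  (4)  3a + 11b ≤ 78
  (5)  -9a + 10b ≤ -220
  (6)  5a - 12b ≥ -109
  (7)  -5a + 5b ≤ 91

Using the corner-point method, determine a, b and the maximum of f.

a = 220/9, b = 0, maximum f = -1760/9

Vertices and f = -8a + 6b:
  (26, 0) → f = -208
  (220/9, 0) → f = -1760/9
  (3200/129, 14/43) → f = -25348/129

The optimum lies where b = 0 and -9a + 10b = -220.
Solving simultaneously gives a = 220/9, b = 0.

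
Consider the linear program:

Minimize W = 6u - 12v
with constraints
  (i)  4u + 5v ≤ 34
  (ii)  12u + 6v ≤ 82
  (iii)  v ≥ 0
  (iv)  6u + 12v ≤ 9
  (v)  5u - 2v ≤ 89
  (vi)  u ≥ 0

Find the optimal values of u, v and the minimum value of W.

Extreme points and W = 6u - 12v:
  (3/2, 0) → W = 9
  (0, 0) → W = 0
  (0, 3/4) → W = -9

The optimum lies where 6u + 12v = 9 and u = 0.
Solving simultaneously gives u = 0, v = 3/4.

u = 0, v = 3/4, minimum W = -9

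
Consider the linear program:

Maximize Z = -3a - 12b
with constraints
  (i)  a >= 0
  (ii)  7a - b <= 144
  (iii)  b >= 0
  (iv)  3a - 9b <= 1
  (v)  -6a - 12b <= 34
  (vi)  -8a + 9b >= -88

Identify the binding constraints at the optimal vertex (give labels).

Vertices and Z = -3a - 12b:
  (0, 0) → Z = 0
  (1208/55, 536/55) → Z = -10056/55
  (1/3, 0) → Z = -1
  (87/5, 256/45) → Z = -1807/15
The feasible region is unbounded (it extends along (0, 1), (1, 7)), but Z strictly decreases along every unbounded feasible direction, so there is no improving ray and the maximum is attained at a vertex.

The maximum is at (0, 0). Substituting into each constraint, equality holds for (i) and (iii); the remaining constraints have slack.

(i) and (iii)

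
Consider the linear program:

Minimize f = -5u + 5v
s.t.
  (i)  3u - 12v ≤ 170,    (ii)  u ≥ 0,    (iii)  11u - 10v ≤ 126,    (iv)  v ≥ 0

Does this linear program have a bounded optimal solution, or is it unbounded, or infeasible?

bounded optimum

Extreme points and f = -5u + 5v:
  (0, 0) → f = 0
  (126/11, 0) → f = -630/11
The feasible region has finitely many vertices and no improving ray; the minimum is -630/11 at (126/11, 0).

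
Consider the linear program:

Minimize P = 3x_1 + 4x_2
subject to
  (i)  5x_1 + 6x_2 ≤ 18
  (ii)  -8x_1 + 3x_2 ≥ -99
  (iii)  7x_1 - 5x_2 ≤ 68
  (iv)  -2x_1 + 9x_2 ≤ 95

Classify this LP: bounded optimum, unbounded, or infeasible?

unbounded

From the feasible point (498/67, -214/67), moving in the direction (-9, -2) keeps every constraint satisfied while P decreases without bound.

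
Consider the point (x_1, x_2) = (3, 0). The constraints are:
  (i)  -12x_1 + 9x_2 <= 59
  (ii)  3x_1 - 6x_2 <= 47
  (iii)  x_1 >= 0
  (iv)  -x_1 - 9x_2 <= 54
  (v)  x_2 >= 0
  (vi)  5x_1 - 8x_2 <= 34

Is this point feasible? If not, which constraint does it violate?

(i): -36 ≤ 59 ✓
(ii): 9 ≤ 47 ✓
(iii): 3 ≥ 0 ✓
(iv): -3 ≤ 54 ✓
(v): 0 ≥ 0 ✓
(vi): 15 ≤ 34 ✓

feasible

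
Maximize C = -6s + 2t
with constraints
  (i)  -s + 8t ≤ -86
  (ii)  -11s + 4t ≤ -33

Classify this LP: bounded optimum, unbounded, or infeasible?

From the feasible point (-20/21, -913/84), moving in the direction (-4, -11) keeps every constraint satisfied while C increases without bound.

unbounded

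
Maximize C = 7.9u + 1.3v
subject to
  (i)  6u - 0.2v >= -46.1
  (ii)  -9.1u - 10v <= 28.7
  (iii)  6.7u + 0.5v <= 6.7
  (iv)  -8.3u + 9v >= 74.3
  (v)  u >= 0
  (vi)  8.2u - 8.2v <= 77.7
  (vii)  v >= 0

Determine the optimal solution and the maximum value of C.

u = 0, v = 13.4, maximum C = 17.42

The binding constraints are 6.7u + 0.5v = 6.7 and u = 0.
Solving simultaneously gives u = 0, v = 67/5.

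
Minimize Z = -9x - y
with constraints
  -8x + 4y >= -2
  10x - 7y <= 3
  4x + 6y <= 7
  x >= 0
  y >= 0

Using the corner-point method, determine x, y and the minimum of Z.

Feasible corners and Z = -9x - y:
  (5/8, 3/4) → Z = -51/8
  (1/4, 0) → Z = -9/4
  (0, 7/6) → Z = -7/6
  (0, 0) → Z = 0

x = 5/8, y = 3/4, minimum Z = -51/8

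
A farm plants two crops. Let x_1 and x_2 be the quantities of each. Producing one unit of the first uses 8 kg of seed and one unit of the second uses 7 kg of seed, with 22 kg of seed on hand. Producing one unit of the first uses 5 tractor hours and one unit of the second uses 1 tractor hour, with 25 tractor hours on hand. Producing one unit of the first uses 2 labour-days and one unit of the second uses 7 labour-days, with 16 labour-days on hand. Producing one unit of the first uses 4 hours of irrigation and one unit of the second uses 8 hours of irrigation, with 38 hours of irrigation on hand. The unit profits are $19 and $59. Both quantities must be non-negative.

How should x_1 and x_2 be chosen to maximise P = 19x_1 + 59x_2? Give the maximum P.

x_1 = 1, x_2 = 2, maximum P = 137

Vertices and P = 19x_1 + 59x_2:
  (0, 0) → P = 0
  (0, 16/7) → P = 944/7
  (11/4, 0) → P = 209/4
  (1, 2) → P = 137

At the optimal vertex, 8x_1 + 7x_2 = 22 and 2x_1 + 7x_2 = 16.
Solving simultaneously gives x_1 = 1, x_2 = 2.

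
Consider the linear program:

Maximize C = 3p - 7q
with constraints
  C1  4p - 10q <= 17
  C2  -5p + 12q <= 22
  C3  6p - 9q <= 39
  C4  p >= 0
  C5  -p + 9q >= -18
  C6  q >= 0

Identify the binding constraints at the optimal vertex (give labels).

C1 and C3

Corner points and C = 3p - 7q:
  (79/8, 9/4) → C = 111/8
  (17/4, 0) → C = 51/4
  (74/3, 109/9) → C = -97/9
  (0, 11/6) → C = -77/6
  (0, 0) → C = 0

The maximum is at (79/8, 9/4). Substituting into each constraint, equality holds for C1 and C3; the remaining constraints have slack.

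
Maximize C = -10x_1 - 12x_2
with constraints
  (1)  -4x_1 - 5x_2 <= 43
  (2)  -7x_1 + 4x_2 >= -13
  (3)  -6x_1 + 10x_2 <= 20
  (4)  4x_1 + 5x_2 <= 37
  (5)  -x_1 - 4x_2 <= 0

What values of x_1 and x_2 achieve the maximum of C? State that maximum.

Vertices and C = -10x_1 - 12x_2:
  (71/17, 69/17) → C = -1538/17
  (13/8, -13/32) → C = -91/8
  (27/7, 151/35) → C = -3162/35
  (-40/17, 10/17) → C = 280/17

x_1 = -40/17, x_2 = 10/17, maximum C = 280/17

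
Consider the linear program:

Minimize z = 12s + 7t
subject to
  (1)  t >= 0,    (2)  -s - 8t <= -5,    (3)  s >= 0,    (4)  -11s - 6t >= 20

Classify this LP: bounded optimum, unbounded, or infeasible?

infeasible

The boundaries t = 0 and -s - 8t = -5 meet at (5, 0), but that point violates -11s - 6t ≥ 20. Every candidate vertex is excluded by some other constraint, so the feasible region is empty.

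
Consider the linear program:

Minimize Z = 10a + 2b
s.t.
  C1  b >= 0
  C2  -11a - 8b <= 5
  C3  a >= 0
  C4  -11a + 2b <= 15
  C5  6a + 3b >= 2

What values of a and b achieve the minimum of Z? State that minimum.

The feasible region is unbounded (it extends along (1, 0), (2, 11)), but Z strictly increases along every unbounded feasible direction, so there is no improving ray and the minimum is attained at a vertex.

The binding constraints are a = 0 and 6a + 3b = 2.
Solving simultaneously gives a = 0, b = 2/3.

a = 0, b = 2/3, minimum Z = 4/3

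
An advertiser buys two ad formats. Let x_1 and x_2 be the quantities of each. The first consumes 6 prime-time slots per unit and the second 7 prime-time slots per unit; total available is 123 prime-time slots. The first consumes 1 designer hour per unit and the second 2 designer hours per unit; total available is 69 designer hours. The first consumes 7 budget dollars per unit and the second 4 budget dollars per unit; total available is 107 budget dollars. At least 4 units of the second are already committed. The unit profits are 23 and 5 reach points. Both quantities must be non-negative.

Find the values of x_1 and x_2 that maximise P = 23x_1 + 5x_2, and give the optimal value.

Corner points and P = 23x_1 + 5x_2:
  (0, 123/7) → P = 615/7
  (0, 4) → P = 20
  (257/25, 219/25) → P = 7006/25
  (13, 4) → P = 319

At the optimal vertex, 7x_1 + 4x_2 = 107 and x_2 = 4.
Solving simultaneously gives x_1 = 13, x_2 = 4.

x_1 = 13, x_2 = 4, maximum P = 319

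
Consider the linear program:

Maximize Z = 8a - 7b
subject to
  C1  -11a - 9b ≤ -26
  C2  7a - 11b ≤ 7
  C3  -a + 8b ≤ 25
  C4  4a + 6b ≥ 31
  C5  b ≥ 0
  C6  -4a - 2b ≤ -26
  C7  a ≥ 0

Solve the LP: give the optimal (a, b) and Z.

a = 331/45, b = 182/45, maximum Z = 458/15

Corner points and Z = 8a - 7b:
  (331/45, 182/45) → Z = 458/15
  (150/29, 77/29) → Z = 661/29
  (79/17, 63/17) → Z = 191/17

The binding constraints are 7a - 11b = 7 and -a + 8b = 25.
Solving simultaneously gives a = 331/45, b = 182/45.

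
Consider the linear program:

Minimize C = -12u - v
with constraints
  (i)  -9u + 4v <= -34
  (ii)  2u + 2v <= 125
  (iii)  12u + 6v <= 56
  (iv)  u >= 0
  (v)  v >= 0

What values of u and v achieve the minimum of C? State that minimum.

u = 14/3, v = 0, minimum C = -56

Vertices and C = -12u - v:
  (214/51, 16/17) → C = -872/17
  (34/9, 0) → C = -136/3
  (14/3, 0) → C = -56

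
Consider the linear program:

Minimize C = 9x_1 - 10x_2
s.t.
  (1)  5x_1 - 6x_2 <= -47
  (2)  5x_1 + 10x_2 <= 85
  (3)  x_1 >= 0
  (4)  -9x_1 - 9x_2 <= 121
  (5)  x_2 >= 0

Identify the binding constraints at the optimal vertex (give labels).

Corner points and C = 9x_1 - 10x_2:
  (1/2, 33/4) → C = -78
  (0, 47/6) → C = -235/3
  (0, 17/2) → C = -85

The minimum is at (0, 17/2). Substituting into each constraint, equality holds for (2) and (3); the remaining constraints have slack.

(2) and (3)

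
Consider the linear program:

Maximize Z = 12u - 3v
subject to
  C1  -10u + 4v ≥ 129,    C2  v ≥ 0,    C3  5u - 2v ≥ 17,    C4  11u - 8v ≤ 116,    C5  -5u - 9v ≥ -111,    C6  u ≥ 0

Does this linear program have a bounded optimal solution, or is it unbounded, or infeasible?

Constraints -10u + 4v ≥ 129 and 5u - 2v ≥ 17 have parallel boundaries but demand opposite sides — no point can satisfy both, so the region is empty.

infeasible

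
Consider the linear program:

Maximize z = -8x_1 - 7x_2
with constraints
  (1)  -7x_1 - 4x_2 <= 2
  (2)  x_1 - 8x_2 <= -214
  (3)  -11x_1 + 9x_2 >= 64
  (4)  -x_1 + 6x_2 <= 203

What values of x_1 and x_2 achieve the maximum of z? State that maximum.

x_1 = -218/15, x_2 = 374/15, maximum z = -874/15

Corner points and z = -8x_1 - 7x_2:
  (-218/15, 374/15) → z = -874/15
  (-412/23, 1419/46) → z = -3341/46
  (1414/79, 2290/79) → z = -27342/79
  (481/19, 723/19) → z = -8909/19

The optimum lies where -7x_1 - 4x_2 = 2 and x_1 - 8x_2 = -214.
Solving simultaneously gives x_1 = -218/15, x_2 = 374/15.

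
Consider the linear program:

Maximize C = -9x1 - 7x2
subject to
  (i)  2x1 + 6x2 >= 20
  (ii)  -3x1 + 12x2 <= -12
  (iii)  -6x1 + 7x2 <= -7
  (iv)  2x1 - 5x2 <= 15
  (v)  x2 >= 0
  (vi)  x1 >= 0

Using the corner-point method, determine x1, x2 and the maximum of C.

Extreme points and C = -9x1 - 7x2:
  (52/7, 6/7) → C = -510/7
  (95/11, 5/11) → C = -890/11
  (40/3, 7/3) → C = -409/3

x1 = 52/7, x2 = 6/7, maximum C = -510/7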